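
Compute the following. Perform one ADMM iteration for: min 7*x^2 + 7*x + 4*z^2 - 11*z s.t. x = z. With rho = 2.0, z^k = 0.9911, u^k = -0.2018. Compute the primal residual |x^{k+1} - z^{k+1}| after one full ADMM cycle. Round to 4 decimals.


ADMM iteration with rho = 2.0, z^k = 0.9911, u^k = -0.2018
Step 1: x-update.
Minimize 7*x^2 + 7*x + (2.0/2)*(x - 0.9911 - 0.2018)^2
FOC: (2*7 + 2.0)*x = -7 + 2.0*(0.9911 + 0.2018)
x^{k+1} = -0.2884
Step 2: z-update.
Minimize 4*z^2 - 11*z + (2.0/2)*(-0.2884 - z - 0.2018)^2
FOC: (2*4 + 2.0)*z = 11 + 2.0*(-0.2884 - 0.2018)
z^{k+1} = 1.002
Step 3: u-update.
u^{k+1} = -0.2018 - 0.2884 - 1.002 = -1.4922
Step 4: Primal residual = |-0.2884 - 1.002| = 1.2904


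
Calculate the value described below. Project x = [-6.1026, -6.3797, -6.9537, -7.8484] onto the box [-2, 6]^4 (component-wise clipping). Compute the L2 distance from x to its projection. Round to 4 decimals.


Project each component onto [-2, 6].
clip(-6.1026) = -2.0, clip(-6.3797) = -2.0, clip(-6.9537) = -2.0, clip(-7.8484) = -2.0
Projection = [-2.0, -2.0, -2.0, -2.0]
Squared diffs: [16.8313, 19.1818, 24.5391, 34.2038]
Distance = sqrt(94.756) = 9.7343


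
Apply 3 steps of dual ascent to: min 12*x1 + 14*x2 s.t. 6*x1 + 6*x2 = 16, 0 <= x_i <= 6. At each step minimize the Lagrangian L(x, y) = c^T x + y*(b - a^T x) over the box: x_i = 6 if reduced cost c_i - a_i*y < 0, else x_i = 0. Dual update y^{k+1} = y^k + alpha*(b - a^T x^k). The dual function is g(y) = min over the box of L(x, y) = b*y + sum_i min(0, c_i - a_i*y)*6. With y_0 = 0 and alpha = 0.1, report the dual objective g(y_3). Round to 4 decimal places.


Dual ascent for LP: min 12*x1 + 14*x2, 6*x1 + 6*x2 = 16, 0 <= x_i <= 6
Step 1: y^k = 0.0, reduced costs: (12.0, 14.0)
  x^k = (0.0, 0.0), subgradient = b - a^T x = 16.0
  y^{k+1} = 0.0 + 0.1*16.0 = 1.6
Step 2: y^k = 1.6, reduced costs: (2.4, 4.4)
  x^k = (0.0, 0.0), subgradient = b - a^T x = 16.0
  y^{k+1} = 1.6 + 0.1*16.0 = 3.2
Step 3: y^k = 3.2, reduced costs: (-7.2, -5.2)
  x^k = (6.0, 6.0), subgradient = b - a^T x = -56.0
  y^{k+1} = 3.2 + 0.1*-56.0 = -2.4
Dual objective at y_3 = -2.4: reduced costs (26.4, 28.4), box minimizer x = (0.0, 0.0)
g(y_3) = b*y + (c1 - a1*y)*x1 + (c2 - a2*y)*x2 = 16*(-2.4) + 26.4*0.0 + 28.4*0.0 = -38.4 + 0.0 + 0.0 = -38.4


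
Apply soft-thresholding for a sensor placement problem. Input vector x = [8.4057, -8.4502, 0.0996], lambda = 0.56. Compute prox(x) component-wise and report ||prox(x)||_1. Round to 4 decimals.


Soft-thresholding with lambda = 0.56:
prox(8.4057) = sign(8.4057)*max(|8.4057| - 0.56, 0) = 7.8457
prox(-8.4502) = sign(-8.4502)*max(|-8.4502| - 0.56, 0) = -7.8902
prox(0.0996) = sign(0.0996)*max(|0.0996| - 0.56, 0) = 0.0
prox(x) = [7.8457, -7.8902, 0.0]
||prox(x)||_1 = 7.8457 + 7.8902 + 0.0 = 15.7359


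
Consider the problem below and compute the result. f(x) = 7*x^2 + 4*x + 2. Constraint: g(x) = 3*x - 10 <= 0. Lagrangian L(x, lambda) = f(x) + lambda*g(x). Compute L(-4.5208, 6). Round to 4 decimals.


Step 1: Evaluate f(x).
f(-4.5208) = 7*(-4.5208)^2 + 4*(-4.5208) + 2 = 126.9802
Step 2: Evaluate g(x).
g(-4.5208) = 3*-4.5208 - 10 = -23.5624
Step 3: Compute Lagrangian.
L = 126.9802 + 6*-23.5624 = -14.3942


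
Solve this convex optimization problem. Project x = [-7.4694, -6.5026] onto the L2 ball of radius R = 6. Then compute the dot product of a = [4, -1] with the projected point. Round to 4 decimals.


Step 1: Compute ||x|| (intermediates to 6 decimals).
||x|| = sqrt((-7.4694)^2 + (-6.5026)^2) = 9.90332
Step 2: Project.
Since ||x|| > R, scale = R/||x|| = 6/9.90332 = 0.605857, proj(x) = scale * x
proj(x) = [-4.525388, -3.939646]
Step 3: Dot product.
a^T * proj(x) = 4*(-4.525388) - 1*(-3.939646) = -14.1619


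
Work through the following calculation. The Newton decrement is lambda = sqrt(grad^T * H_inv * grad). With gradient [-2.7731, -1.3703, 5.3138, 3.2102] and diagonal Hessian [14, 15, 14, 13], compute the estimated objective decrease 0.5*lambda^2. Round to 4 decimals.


Step 1: H is diagonal, so H^(-1) * g = [-0.1981, -0.0914, 0.3796, 0.2469].
Step 2: g^T H^(-1) g = sum_i g_i^2 / H_ii
  = (-2.7731)^2/14 + (-1.3703)^2/15 + (5.3138)^2/14 + (3.2102)^2/13
  = 0.5493 + 0.1252 + 2.0169 + 0.7927 = 3.4841
Step 3: Objective decrease = 0.5 * g^T H^(-1) g = 1.742


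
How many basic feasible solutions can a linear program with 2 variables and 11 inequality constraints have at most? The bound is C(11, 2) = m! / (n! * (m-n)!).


Each vertex corresponds to some choice of n active constraints out of m, so the number of vertices is at most C(m, n) = m! / (n!(m-n)!).
m = 11, n = 2
Numerator: 11 * 10
Denominator: 2! = 2
C(11, 2) = 55


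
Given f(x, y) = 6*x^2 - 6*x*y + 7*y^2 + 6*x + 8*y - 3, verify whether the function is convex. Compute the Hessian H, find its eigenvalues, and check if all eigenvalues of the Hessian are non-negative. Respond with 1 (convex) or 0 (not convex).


The Hessian of f(x,y) = 6*x^2 - 6*x*y + 7*y^2 + 6*x + 8*y - 3 is:
H = [[12, -6], [-6, 14]]
Trace = 12 + 14 = 26
Determinant = 12*14 - (-6)^2 = 132
Discriminant = (26)^2 - 4*132 = 148.0
Eigenvalues: lambda_1 = 6.9172, lambda_2 = 19.0828
The function is convex.

1


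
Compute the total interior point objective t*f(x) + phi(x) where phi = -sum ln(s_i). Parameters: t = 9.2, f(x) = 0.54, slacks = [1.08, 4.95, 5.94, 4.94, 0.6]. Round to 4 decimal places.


Step 1: Compute log-barrier.
ln values: [0.077, 1.5994, 1.7817, 1.5974, -0.5108]
phi = -(0.077 + 1.5994 + 1.7817 + 1.5974 - 0.5108) = -4.5446
Step 2: Compute augmented objective.
t*f(x) = 9.2*0.54 = 4.968
Total = 4.968 - 4.5446 = 0.4234


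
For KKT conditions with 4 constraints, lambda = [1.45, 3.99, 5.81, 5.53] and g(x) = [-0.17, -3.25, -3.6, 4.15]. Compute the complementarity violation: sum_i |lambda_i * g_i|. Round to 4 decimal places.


KKT complementary slackness check:
lambda_1 * g_1 = 1.45 * -0.17 = -0.2465
lambda_2 * g_2 = 3.99 * -3.25 = -12.9675
lambda_3 * g_3 = 5.81 * -3.6 = -20.916
lambda_4 * g_4 = 5.53 * 4.15 = 22.9495
Total violation = 0.2465 + 12.9675 + 20.916 + 22.9495 = 57.0795


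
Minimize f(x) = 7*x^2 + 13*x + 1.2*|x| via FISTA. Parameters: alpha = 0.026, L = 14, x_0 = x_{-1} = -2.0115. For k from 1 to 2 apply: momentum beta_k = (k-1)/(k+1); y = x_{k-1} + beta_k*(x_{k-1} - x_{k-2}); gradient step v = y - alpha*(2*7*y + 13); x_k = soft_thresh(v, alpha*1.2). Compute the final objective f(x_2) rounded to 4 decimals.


FISTA on f(x) = 7*x^2 + 13*x + 1.2*|x|
L = 14, alpha = 0.026
Iteration 1: beta = 0.0, y = -2.0115 + 0.0*(-2.0115 + 2.0115) = -2.0115
  grad(y) = -15.161, v = y - alpha*grad = -1.6173
  prox(v) = soft_thresh(-1.6173, 0.0312) = -1.5861
Iteration 2: beta = 0.3333, y = -1.5861 + 0.3333*(-1.5861 + 2.0115) = -1.4443
  grad(y) = -7.2205, v = y - alpha*grad = -1.2566
  prox(v) = soft_thresh(-1.2566, 0.0312) = -1.2254
f(x_2) = 7*(-1.2254)^2 + 13*(-1.2254) + 1.2*|-1.2254| = -3.9486


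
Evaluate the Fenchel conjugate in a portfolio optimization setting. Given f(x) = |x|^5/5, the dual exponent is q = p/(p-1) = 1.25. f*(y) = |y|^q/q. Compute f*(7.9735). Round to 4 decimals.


The conjugate exponent q satisfies 1/p + 1/q = 1.
p = 5, so q = 5/(5 - 1) = 1.25
|y|^q = 7.9735^1.25 = 13.3987
f*(7.9735) = 13.3987 / 1.25 = 10.7189


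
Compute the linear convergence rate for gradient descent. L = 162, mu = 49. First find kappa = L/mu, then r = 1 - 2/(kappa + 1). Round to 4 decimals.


Step 1: Compute the condition number.
kappa = L/mu = 162/49 = 3.3061
Step 2: Compute the convergence rate.
r = 1 - 2/(kappa + 1) = 1 - 2*mu/(L + mu) = (L - mu)/(L + mu) = 113/211 = 0.5355


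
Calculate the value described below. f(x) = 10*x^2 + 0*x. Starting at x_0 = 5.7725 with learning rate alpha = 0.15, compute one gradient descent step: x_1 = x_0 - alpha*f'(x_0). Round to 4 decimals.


We compute the gradient at x_0 and apply the update.
f'(x) = 20*x + 0
f'(5.7725) = 20*5.7725 + 0 = 115.45
x_1 = 5.7725 - 0.15*115.45 = -11.545


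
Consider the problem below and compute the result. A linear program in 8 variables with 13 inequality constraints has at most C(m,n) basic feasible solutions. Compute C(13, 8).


Each vertex corresponds to some choice of n active constraints out of m, so the number of vertices is at most C(m, n) = m! / (n!(m-n)!).
m = 13, n = 8
Numerator: 13 * 12 * 11 * 10 * 9 * 8 * 7 * 6
Denominator: 8! = 40320
C(13, 8) = 1287


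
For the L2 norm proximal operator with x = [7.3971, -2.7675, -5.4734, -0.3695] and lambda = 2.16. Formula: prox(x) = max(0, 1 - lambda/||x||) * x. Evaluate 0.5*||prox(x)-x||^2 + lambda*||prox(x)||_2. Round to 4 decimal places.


Step 1: Compute ||x||.
||x|| = 9.6162
Step 2: Compute scaling factor.
scale = max(0, 1 - 2.16/9.6162) = 0.7754
Step 3: prox(x) = [5.7356, -2.1459, -4.244, -0.2865]
||prox(x)|| = 7.4562
Step 4: Proximal objective.
0.5*||prox-x||^2 = 2.3328
lambda*||prox|| = 16.1054
Total = 18.4381


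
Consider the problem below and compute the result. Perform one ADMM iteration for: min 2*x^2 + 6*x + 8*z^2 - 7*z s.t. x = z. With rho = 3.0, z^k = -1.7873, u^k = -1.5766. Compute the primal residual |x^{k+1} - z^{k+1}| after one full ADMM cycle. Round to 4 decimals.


ADMM iteration with rho = 3.0, z^k = -1.7873, u^k = -1.5766
Step 1: x-update.
Minimize 2*x^2 + 6*x + (3.0/2)*(x + 1.7873 - 1.5766)^2
FOC: (2*2 + 3.0)*x = -6 + 3.0*(-1.7873 + 1.5766)
x^{k+1} = -0.9474
Step 2: z-update.
Minimize 8*z^2 - 7*z + (3.0/2)*(-0.9474 - z - 1.5766)^2
FOC: (2*8 + 3.0)*z = 7 + 3.0*(-0.9474 - 1.5766)
z^{k+1} = -0.0301
Step 3: u-update.
u^{k+1} = -1.5766 - 0.9474 + 0.0301 = -2.4939
Step 4: Primal residual = |-0.9474 + 0.0301| = 0.9173


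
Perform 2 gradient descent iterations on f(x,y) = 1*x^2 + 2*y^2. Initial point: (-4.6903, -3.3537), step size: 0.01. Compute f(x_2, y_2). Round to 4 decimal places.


Gradient descent on f(x,y) = 1*x^2 + 2*y^2.
Starting point: (-4.6903, -3.3537), alpha = 0.01
Step 1: grad_x = 2*1*-4.6903 = -9.3806, grad_y = 2*2*-3.3537 = -13.4148
  x_1 = -4.6903 - 0.01*-9.3806 = -4.5965
  y_1 = -3.3537 - 0.01*-13.4148 = -3.2196
Step 2: grad_x = 2*1*-4.5965 = -9.193, grad_y = 2*2*-3.2196 = -12.8782
  x_2 = -4.5965 - 0.01*-9.193 = -4.5046
  y_2 = -3.2196 - 0.01*-12.8782 = -3.0908
f(-4.5046, -3.0908) = 1*(-4.5046)^2 + 2*(-3.0908)^2 = 39.3968


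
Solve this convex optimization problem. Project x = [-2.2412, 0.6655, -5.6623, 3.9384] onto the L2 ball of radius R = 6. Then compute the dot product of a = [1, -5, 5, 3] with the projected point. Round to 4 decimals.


Step 1: Compute ||x|| (intermediates to 6 decimals).
||x|| = sqrt((-2.2412)^2 + 0.6655^2 + (-5.6623)^2 + 3.9384^2) = 7.282754
Step 2: Project.
Since ||x|| > R, scale = R/||x|| = 6/7.282754 = 0.823864, proj(x) = scale * x
proj(x) = [-1.846444, 0.548281, -4.664965, 3.244706]
Step 3: Dot product.
a^T * proj(x) = 1*(-1.846444) - 5*0.548281 + 5*(-4.664965) + 3*3.244706 = -18.1786


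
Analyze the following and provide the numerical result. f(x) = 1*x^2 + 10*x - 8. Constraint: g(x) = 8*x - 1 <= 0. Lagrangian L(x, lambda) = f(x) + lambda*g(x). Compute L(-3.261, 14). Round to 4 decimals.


Step 1: Evaluate f(x).
f(-3.261) = 1*(-3.261)^2 + 10*(-3.261) - 8 = -29.9759
Step 2: Evaluate g(x).
g(-3.261) = 8*-3.261 - 1 = -27.088
Step 3: Compute Lagrangian.
L = -29.9759 + 14*-27.088 = -409.2079


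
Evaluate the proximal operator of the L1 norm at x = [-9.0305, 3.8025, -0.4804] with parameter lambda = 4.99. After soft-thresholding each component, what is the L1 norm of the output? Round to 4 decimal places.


Soft-thresholding with lambda = 4.99:
prox(-9.0305) = sign(-9.0305)*max(|-9.0305| - 4.99, 0) = -4.0405
prox(3.8025) = sign(3.8025)*max(|3.8025| - 4.99, 0) = 0.0
prox(-0.4804) = sign(-0.4804)*max(|-0.4804| - 4.99, 0) = 0.0
prox(x) = [-4.0405, 0.0, 0.0]
||prox(x)||_1 = 4.0405 + 0.0 + 0.0 = 4.0405


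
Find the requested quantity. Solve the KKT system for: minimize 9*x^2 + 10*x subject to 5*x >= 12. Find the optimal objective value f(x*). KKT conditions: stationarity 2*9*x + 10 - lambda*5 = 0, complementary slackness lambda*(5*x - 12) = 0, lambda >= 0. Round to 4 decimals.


Step 1: Try lambda = 0 (constraint inactive).
x_unc = -10/(2*9) = -0.5556
Check: 5*-0.5556 = -2.778 < 12 -- violated!
Step 2: Constraint must be active: 5*x = 12
x* = 12/5 = 2.4
lambda = (2*9*2.4 + 10)/5 = 10.64
Step 3: Compute optimal value.
f(x*) = 9*2.4^2 + 10*2.4 = 75.84


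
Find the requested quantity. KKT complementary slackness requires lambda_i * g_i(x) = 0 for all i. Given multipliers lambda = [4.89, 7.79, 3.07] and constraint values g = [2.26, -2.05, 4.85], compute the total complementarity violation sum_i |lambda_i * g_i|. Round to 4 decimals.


KKT complementary slackness check:
lambda_1 * g_1 = 4.89 * 2.26 = 11.0514
lambda_2 * g_2 = 7.79 * -2.05 = -15.9695
lambda_3 * g_3 = 3.07 * 4.85 = 14.8895
Total violation = 11.0514 + 15.9695 + 14.8895 = 41.9104


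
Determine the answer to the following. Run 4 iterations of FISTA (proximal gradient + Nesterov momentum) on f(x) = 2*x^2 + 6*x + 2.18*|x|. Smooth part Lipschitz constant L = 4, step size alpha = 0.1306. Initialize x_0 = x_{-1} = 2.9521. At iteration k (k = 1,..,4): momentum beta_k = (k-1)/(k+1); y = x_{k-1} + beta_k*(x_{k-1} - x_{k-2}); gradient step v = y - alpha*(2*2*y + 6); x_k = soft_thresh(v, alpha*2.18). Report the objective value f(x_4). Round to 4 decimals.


FISTA on f(x) = 2*x^2 + 6*x + 2.18*|x|
L = 4, alpha = 0.1306
Iteration 1: beta = 0.0, y = 2.9521 + 0.0*(2.9521 - 2.9521) = 2.9521
  grad(y) = 17.8084, v = y - alpha*grad = 0.6263
  prox(v) = soft_thresh(0.6263, 0.2847) = 0.3416
Iteration 2: beta = 0.3333, y = 0.3416 + 0.3333*(0.3416 - 2.9521) = -0.5285
  grad(y) = 3.8858, v = y - alpha*grad = -1.036
  prox(v) = soft_thresh(-1.036, 0.2847) = -0.7513
Iteration 3: beta = 0.5, y = -0.7513 + 0.5*(-0.7513 - 0.3416) = -1.2978
  grad(y) = 0.8088, v = y - alpha*grad = -1.4034
  prox(v) = soft_thresh(-1.4034, 0.2847) = -1.1187
Iteration 4: beta = 0.6, y = -1.1187 + 0.6*(-1.1187 + 0.7513) = -1.3392
  grad(y) = 0.6434, v = y - alpha*grad = -1.4232
  prox(v) = soft_thresh(-1.4232, 0.2847) = -1.1385
f(x_4) = 2*(-1.1385)^2 + 6*(-1.1385) + 2.18*|-1.1385| = -1.7567


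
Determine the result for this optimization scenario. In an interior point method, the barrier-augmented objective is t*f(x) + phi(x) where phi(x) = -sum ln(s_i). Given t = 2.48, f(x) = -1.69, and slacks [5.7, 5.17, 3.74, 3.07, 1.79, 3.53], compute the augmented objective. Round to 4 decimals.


Step 1: Compute log-barrier.
ln values: [1.7405, 1.6429, 1.3191, 1.1217, 0.5822, 1.2613]
phi = -(1.7405 + 1.6429 + 1.3191 + 1.1217 + 0.5822 + 1.2613) = -7.6676
Step 2: Compute augmented objective.
t*f(x) = 2.48*-1.69 = -4.1912
Total = -4.1912 - 7.6676 = -11.8588


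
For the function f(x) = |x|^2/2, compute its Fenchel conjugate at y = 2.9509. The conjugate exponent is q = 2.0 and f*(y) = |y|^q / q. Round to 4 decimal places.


The conjugate exponent q satisfies 1/p + 1/q = 1.
p = 2, so q = 2/(2 - 1) = 2.0
|y|^q = 2.9509^2.0 = 8.7078
f*(2.9509) = 8.7078 / 2.0 = 4.3539


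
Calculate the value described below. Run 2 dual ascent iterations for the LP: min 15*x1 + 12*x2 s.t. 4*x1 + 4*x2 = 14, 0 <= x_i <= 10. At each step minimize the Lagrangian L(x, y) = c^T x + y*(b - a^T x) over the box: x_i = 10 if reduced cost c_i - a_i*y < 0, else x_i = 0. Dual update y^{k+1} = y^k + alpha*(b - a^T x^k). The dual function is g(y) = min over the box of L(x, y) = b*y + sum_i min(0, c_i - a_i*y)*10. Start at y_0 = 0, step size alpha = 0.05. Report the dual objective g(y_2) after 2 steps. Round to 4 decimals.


Dual ascent for LP: min 15*x1 + 12*x2, 4*x1 + 4*x2 = 14, 0 <= x_i <= 10
Step 1: y^k = 0.0, reduced costs: (15.0, 12.0)
  x^k = (0.0, 0.0), subgradient = b - a^T x = 14.0
  y^{k+1} = 0.0 + 0.05*14.0 = 0.7
Step 2: y^k = 0.7, reduced costs: (12.2, 9.2)
  x^k = (0.0, 0.0), subgradient = b - a^T x = 14.0
  y^{k+1} = 0.7 + 0.05*14.0 = 1.4
Dual objective at y_2 = 1.4: reduced costs (9.4, 6.4), box minimizer x = (0.0, 0.0)
g(y_2) = b*y + (c1 - a1*y)*x1 + (c2 - a2*y)*x2 = 14*1.4 + 9.4*0.0 + 6.4*0.0 = 19.6 + 0.0 + 0.0 = 19.6


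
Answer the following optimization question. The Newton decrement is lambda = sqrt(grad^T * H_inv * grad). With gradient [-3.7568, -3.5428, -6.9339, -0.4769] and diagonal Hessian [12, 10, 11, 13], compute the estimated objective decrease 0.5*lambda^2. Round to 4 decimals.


Step 1: H is diagonal, so H^(-1) * g = [-0.3131, -0.3543, -0.6304, -0.0367].
Step 2: g^T H^(-1) g = sum_i g_i^2 / H_ii
  = (-3.7568)^2/12 + (-3.5428)^2/10 + (-6.9339)^2/11 + (-0.4769)^2/13
  = 1.1761 + 1.2551 + 4.3708 + 0.0175 = 6.8196
Step 3: Objective decrease = 0.5 * g^T H^(-1) g = 3.4098


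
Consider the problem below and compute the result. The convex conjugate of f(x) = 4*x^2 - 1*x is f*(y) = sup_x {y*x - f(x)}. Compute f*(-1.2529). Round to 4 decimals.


f*(y) = sup_x {y*x - a*x^2 - b*x} = sup_x {(y-b)*x - a*x^2}
FOC: (y - b) - 2a*x = 0 => x* = (y - b)/(2a)
x* = (-1.2529 + 1)/(2*4) = -0.0316
f*(-1.2529) = (y-b)^2/(4a) = (-1.2529 + 1)^2/(4*4)
= 0.064/16 = 0.004


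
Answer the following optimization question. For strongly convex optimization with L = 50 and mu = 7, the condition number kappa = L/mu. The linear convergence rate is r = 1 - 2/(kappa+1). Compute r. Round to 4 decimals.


Step 1: Compute the condition number.
kappa = L/mu = 50/7 = 7.1429
Step 2: Compute the convergence rate.
r = 1 - 2/(kappa + 1) = 1 - 2*mu/(L + mu) = (L - mu)/(L + mu) = 43/57 = 0.7544


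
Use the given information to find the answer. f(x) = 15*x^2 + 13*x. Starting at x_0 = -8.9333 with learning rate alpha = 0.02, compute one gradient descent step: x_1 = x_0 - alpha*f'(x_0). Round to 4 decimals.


We compute the gradient at x_0 and apply the update.
f'(x) = 30*x + 13
f'(-8.9333) = 30*-8.9333 + 13 = -254.999
x_1 = -8.9333 - 0.02*-254.999 = -3.8333


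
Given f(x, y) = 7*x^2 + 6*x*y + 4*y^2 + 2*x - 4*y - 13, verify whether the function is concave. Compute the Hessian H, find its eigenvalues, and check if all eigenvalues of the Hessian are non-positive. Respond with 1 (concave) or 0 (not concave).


The Hessian of f(x,y) = 7*x^2 + 6*x*y + 4*y^2 + 2*x - 4*y - 13 is:
H = [[14, 6], [6, 8]]
Trace = 14 + 8 = 22
Determinant = 14*8 - (6)^2 = 76
Discriminant = (22)^2 - 4*76 = 180.0
Eigenvalues: lambda_1 = 4.2918, lambda_2 = 17.7082
The function is not concave.

0


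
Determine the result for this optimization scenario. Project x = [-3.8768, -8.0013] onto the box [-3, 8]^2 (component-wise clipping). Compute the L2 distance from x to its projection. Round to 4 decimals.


Project each component onto [-3, 8].
clip(-3.8768) = -3.0, clip(-8.0013) = -3.0
Projection = [-3.0, -3.0]
Squared diffs: [0.7688, 25.013]
Distance = sqrt(25.7818) = 5.0776


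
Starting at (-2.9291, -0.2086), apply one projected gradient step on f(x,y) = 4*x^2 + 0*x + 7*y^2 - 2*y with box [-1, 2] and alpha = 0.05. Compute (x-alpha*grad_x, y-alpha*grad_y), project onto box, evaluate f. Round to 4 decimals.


Step 1: Compute gradient at (-2.9291, -0.2086).
grad_x = 2*4*-2.9291 + 0 = -23.4328
grad_y = 2*7*-0.2086 - 2 = -4.9204
Step 2: Gradient step.
x_raw = -2.9291 - 0.05*-23.4328 = -1.7575
y_raw = -0.2086 - 0.05*-4.9204 = 0.0374
Step 3: Project onto [-1, 2].
x_proj = clip(-1.7575) = -1.0
y_proj = clip(0.0374) = 0.0374
Step 4: Evaluate f.
f(-1.0, 0.0374) = 3.935


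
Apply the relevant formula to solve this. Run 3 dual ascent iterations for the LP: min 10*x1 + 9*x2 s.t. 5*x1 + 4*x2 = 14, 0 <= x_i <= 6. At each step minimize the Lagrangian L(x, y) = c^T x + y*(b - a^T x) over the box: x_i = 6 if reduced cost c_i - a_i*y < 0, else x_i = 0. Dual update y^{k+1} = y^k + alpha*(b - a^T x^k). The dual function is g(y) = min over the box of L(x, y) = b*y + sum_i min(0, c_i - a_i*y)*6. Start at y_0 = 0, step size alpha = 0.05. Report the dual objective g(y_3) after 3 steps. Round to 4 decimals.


Dual ascent for LP: min 10*x1 + 9*x2, 5*x1 + 4*x2 = 14, 0 <= x_i <= 6
Step 1: y^k = 0.0, reduced costs: (10.0, 9.0)
  x^k = (0.0, 0.0), subgradient = b - a^T x = 14.0
  y^{k+1} = 0.0 + 0.05*14.0 = 0.7
Step 2: y^k = 0.7, reduced costs: (6.5, 6.2)
  x^k = (0.0, 0.0), subgradient = b - a^T x = 14.0
  y^{k+1} = 0.7 + 0.05*14.0 = 1.4
Step 3: y^k = 1.4, reduced costs: (3.0, 3.4)
  x^k = (0.0, 0.0), subgradient = b - a^T x = 14.0
  y^{k+1} = 1.4 + 0.05*14.0 = 2.1
Dual objective at y_3 = 2.1: reduced costs (-0.5, 0.6), box minimizer x = (6.0, 0.0)
g(y_3) = b*y + (c1 - a1*y)*x1 + (c2 - a2*y)*x2 = 14*2.1 + (-0.5)*6.0 + 0.6*0.0 = 29.4 - 3.0 + 0.0 = 26.4


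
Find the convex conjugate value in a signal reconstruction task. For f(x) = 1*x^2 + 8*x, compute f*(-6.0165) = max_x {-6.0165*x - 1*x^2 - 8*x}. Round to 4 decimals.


f*(y) = sup_x {y*x - a*x^2 - b*x} = sup_x {(y-b)*x - a*x^2}
FOC: (y - b) - 2a*x = 0 => x* = (y - b)/(2a)
x* = (-6.0165 - 8)/(2*1) = -7.0083
f*(-6.0165) = (y-b)^2/(4a) = (-6.0165 - 8)^2/(4*1)
= 196.4623/4 = 49.1156


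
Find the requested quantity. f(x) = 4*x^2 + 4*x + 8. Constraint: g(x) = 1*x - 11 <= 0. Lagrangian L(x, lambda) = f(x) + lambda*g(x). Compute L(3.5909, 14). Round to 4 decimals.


Step 1: Evaluate f(x).
f(3.5909) = 4*3.5909^2 + 4*3.5909 + 8 = 73.9419
Step 2: Evaluate g(x).
g(3.5909) = 1*3.5909 - 11 = -7.4091
Step 3: Compute Lagrangian.
L = 73.9419 + 14*-7.4091 = -29.7855


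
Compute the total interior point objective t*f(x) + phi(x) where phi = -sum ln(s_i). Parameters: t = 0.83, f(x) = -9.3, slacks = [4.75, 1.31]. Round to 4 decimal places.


Step 1: Compute log-barrier.
ln values: [1.5581, 0.27]
phi = -(1.5581 + 0.27) = -1.8282
Step 2: Compute augmented objective.
t*f(x) = 0.83*-9.3 = -7.719
Total = -7.719 - 1.8282 = -9.5472


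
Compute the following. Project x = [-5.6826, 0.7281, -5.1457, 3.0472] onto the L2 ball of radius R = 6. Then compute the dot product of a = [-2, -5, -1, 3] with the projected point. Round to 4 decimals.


Step 1: Compute ||x|| (intermediates to 6 decimals).
||x|| = sqrt((-5.6826)^2 + 0.7281^2 + (-5.1457)^2 + 3.0472^2) = 8.28165
Step 2: Project.
Since ||x|| > R, scale = R/||x|| = 6/8.28165 = 0.724493, proj(x) = scale * x
proj(x) = [-4.117004, 0.527503, -3.728024, 2.207675]
Step 3: Dot product.
a^T * proj(x) = -2*(-4.117004) - 5*0.527503 - 1*(-3.728024) + 3*2.207675 = 15.9475


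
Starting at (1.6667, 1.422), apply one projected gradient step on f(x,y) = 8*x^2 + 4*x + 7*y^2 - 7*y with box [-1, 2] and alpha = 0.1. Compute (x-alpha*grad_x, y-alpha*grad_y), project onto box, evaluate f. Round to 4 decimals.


Step 1: Compute gradient at (1.6667, 1.422).
grad_x = 2*8*1.6667 + 4 = 30.6672
grad_y = 2*7*1.422 - 7 = 12.908
Step 2: Gradient step.
x_raw = 1.6667 - 0.1*30.6672 = -1.4
y_raw = 1.422 - 0.1*12.908 = 0.1312
Step 3: Project onto [-1, 2].
x_proj = clip(-1.4) = -1.0
y_proj = clip(0.1312) = 0.1312
Step 4: Evaluate f.
f(-1.0, 0.1312) = 3.2021


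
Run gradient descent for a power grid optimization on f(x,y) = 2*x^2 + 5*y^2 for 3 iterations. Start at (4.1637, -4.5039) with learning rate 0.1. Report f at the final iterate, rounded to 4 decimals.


Gradient descent on f(x,y) = 2*x^2 + 5*y^2.
Starting point: (4.1637, -4.5039), alpha = 0.1
Step 1: grad_x = 2*2*4.1637 = 16.6548, grad_y = 2*5*-4.5039 = -45.039
  x_1 = 4.1637 - 0.1*16.6548 = 2.4982
  y_1 = -4.5039 - 0.1*-45.039 = 0.0
Step 2: grad_x = 2*2*2.4982 = 9.9929, grad_y = 2*5*0.0 = 0.0
  x_2 = 2.4982 - 0.1*9.9929 = 1.4989
  y_2 = 0.0 - 0.1*0.0 = 0.0
Step 3: grad_x = 2*2*1.4989 = 5.9957, grad_y = 2*5*0.0 = 0.0
  x_3 = 1.4989 - 0.1*5.9957 = 0.8994
  y_3 = 0.0 - 0.1*0.0 = 0.0
f(0.8994, 0.0) = 2*0.8994^2 + 5*0.0^2 = 1.6177


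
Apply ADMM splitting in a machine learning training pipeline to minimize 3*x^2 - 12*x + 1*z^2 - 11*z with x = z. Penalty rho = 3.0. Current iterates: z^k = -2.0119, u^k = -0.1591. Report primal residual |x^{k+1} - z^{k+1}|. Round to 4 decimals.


ADMM iteration with rho = 3.0, z^k = -2.0119, u^k = -0.1591
Step 1: x-update.
Minimize 3*x^2 - 12*x + (3.0/2)*(x + 2.0119 - 0.1591)^2
FOC: (2*3 + 3.0)*x = 12 + 3.0*(-2.0119 + 0.1591)
x^{k+1} = 0.7157
Step 2: z-update.
Minimize 1*z^2 - 11*z + (3.0/2)*(0.7157 - z - 0.1591)^2
FOC: (2*1 + 3.0)*z = 11 + 3.0*(0.7157 - 0.1591)
z^{k+1} = 2.534
Step 3: u-update.
u^{k+1} = -0.1591 + 0.7157 - 2.534 = -1.9773
Step 4: Primal residual = |0.7157 - 2.534| = 1.8182


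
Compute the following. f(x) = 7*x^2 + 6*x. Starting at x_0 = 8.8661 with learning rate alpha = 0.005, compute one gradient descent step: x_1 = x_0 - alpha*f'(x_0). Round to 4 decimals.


We compute the gradient at x_0 and apply the update.
f'(x) = 14*x + 6
f'(8.8661) = 14*8.8661 + 6 = 130.1254
x_1 = 8.8661 - 0.005*130.1254 = 8.2155


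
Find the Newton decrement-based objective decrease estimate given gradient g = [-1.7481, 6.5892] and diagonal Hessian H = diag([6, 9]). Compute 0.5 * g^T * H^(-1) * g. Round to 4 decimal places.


Step 1: H is diagonal, so H^(-1) * g = [-0.2914, 0.7321].
Step 2: g^T H^(-1) g = sum_i g_i^2 / H_ii
  = (-1.7481)^2/6 + (6.5892)^2/9
  = 0.5093 + 4.8242 = 5.3335
Step 3: Objective decrease = 0.5 * g^T H^(-1) g = 2.6667


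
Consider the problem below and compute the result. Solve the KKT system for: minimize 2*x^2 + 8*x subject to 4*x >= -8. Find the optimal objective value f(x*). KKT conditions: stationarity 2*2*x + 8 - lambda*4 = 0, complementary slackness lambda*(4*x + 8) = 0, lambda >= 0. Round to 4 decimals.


Step 1: Try lambda = 0 (constraint inactive).
Stationarity: 2*2*x + 8 = 0
x* = -8/(2*2) = -2.0
Check constraint: 4*-2.0 = -8.0 >= -8 -- satisfied.
Step 2: Compute optimal value.
f(x*) = 2*(-2.0)^2 + 8*(-2.0) = -8.0


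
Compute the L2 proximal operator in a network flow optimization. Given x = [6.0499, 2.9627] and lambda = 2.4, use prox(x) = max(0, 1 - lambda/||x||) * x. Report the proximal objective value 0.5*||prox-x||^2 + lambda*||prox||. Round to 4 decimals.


Step 1: Compute ||x||.
||x|| = 6.7364
Step 2: Compute scaling factor.
scale = max(0, 1 - 2.4/6.7364) = 0.6437
Step 3: prox(x) = [3.8945, 1.9072]
||prox(x)|| = 4.3364
Step 4: Proximal objective.
0.5*||prox-x||^2 = 2.88
lambda*||prox|| = 10.4074
Total = 13.2873


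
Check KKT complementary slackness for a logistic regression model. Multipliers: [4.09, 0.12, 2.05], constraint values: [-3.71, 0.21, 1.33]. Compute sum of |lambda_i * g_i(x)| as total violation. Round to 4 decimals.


KKT complementary slackness check:
lambda_1 * g_1 = 4.09 * -3.71 = -15.1739
lambda_2 * g_2 = 0.12 * 0.21 = 0.0252
lambda_3 * g_3 = 2.05 * 1.33 = 2.7265
Total violation = 15.1739 + 0.0252 + 2.7265 = 17.9256


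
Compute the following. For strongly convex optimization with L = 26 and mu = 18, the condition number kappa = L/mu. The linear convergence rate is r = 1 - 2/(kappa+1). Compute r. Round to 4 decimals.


Step 1: Compute the condition number.
kappa = L/mu = 26/18 = 1.4444
Step 2: Compute the convergence rate.
r = 1 - 2/(kappa + 1) = 1 - 2*mu/(L + mu) = (L - mu)/(L + mu) = 8/44 = 0.1818


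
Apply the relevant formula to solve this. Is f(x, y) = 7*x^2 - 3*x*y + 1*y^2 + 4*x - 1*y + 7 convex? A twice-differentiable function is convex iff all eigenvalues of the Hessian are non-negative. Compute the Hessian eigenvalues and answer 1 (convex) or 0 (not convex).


The Hessian of f(x,y) = 7*x^2 - 3*x*y + 1*y^2 + 4*x - 1*y + 7 is:
H = [[14, -3], [-3, 2]]
Trace = 14 + 2 = 16
Determinant = 14*2 - (-3)^2 = 19
Discriminant = (16)^2 - 4*19 = 180.0
Eigenvalues: lambda_1 = 1.2918, lambda_2 = 14.7082
The function is convex.

1


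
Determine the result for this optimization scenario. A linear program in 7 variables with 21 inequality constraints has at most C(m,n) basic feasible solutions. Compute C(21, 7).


Each vertex corresponds to some choice of n active constraints out of m, so the number of vertices is at most C(m, n) = m! / (n!(m-n)!).
m = 21, n = 7
Numerator: 21 * 20 * 19 * 18 * 17 * 16 * 15
Denominator: 7! = 5040
C(21, 7) = 116280


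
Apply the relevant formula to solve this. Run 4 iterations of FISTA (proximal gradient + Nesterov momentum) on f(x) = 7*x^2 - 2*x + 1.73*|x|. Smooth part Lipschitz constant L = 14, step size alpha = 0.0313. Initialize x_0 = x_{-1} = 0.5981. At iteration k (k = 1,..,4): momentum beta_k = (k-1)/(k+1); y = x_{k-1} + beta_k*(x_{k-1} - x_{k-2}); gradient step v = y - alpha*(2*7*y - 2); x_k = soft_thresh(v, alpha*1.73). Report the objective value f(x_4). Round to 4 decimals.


FISTA on f(x) = 7*x^2 - 2*x + 1.73*|x|
L = 14, alpha = 0.0313
Iteration 1: beta = 0.0, y = 0.5981 + 0.0*(0.5981 - 0.5981) = 0.5981
  grad(y) = 6.3734, v = y - alpha*grad = 0.3986
  prox(v) = soft_thresh(0.3986, 0.0541) = 0.3445
Iteration 2: beta = 0.3333, y = 0.3445 + 0.3333*(0.3445 - 0.5981) = 0.2599
  grad(y) = 1.6389, v = y - alpha*grad = 0.2086
  prox(v) = soft_thresh(0.2086, 0.0541) = 0.1545
Iteration 3: beta = 0.5, y = 0.1545 + 0.5*(0.1545 - 0.3445) = 0.0595
  grad(y) = -1.1673, v = y - alpha*grad = 0.096
  prox(v) = soft_thresh(0.096, 0.0541) = 0.0419
Iteration 4: beta = 0.6, y = 0.0419 + 0.6*(0.0419 - 0.1545) = -0.0257
  grad(y) = -2.3598, v = y - alpha*grad = 0.0482
  prox(v) = soft_thresh(0.0482, 0.0541) = 0.0
f(x_4) = 7*0.0^2 - 2*0.0 + 1.73*|0.0| = 0.0


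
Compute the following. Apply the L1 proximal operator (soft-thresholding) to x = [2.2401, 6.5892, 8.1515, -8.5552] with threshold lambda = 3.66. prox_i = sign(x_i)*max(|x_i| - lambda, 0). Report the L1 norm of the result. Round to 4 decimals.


Soft-thresholding with lambda = 3.66:
prox(2.2401) = sign(2.2401)*max(|2.2401| - 3.66, 0) = 0.0
prox(6.5892) = sign(6.5892)*max(|6.5892| - 3.66, 0) = 2.9292
prox(8.1515) = sign(8.1515)*max(|8.1515| - 3.66, 0) = 4.4915
prox(-8.5552) = sign(-8.5552)*max(|-8.5552| - 3.66, 0) = -4.8952
prox(x) = [0.0, 2.9292, 4.4915, -4.8952]
||prox(x)||_1 = 0.0 + 2.9292 + 4.4915 + 4.8952 = 12.3159


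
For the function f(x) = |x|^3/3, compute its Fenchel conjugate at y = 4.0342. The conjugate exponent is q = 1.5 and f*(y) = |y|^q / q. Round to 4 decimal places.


The conjugate exponent q satisfies 1/p + 1/q = 1.
p = 3, so q = 3/(3 - 1) = 1.5
|y|^q = 4.0342^1.5 = 8.1028
f*(4.0342) = 8.1028 / 1.5 = 5.4019


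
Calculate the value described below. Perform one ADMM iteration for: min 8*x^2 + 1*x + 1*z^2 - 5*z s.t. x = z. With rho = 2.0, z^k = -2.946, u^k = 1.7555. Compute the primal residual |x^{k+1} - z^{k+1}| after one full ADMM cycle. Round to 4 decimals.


ADMM iteration with rho = 2.0, z^k = -2.946, u^k = 1.7555
Step 1: x-update.
Minimize 8*x^2 + 1*x + (2.0/2)*(x + 2.946 + 1.7555)^2
FOC: (2*8 + 2.0)*x = -1 + 2.0*(-2.946 - 1.7555)
x^{k+1} = -0.5779
Step 2: z-update.
Minimize 1*z^2 - 5*z + (2.0/2)*(-0.5779 - z + 1.7555)^2
FOC: (2*1 + 2.0)*z = 5 + 2.0*(-0.5779 + 1.7555)
z^{k+1} = 1.8388
Step 3: u-update.
u^{k+1} = 1.7555 - 0.5779 - 1.8388 = -0.6612
Step 4: Primal residual = |-0.5779 - 1.8388| = 2.4167


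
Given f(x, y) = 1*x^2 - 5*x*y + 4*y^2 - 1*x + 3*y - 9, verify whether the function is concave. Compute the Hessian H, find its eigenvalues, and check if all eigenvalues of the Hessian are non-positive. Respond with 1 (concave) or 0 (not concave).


The Hessian of f(x,y) = 1*x^2 - 5*x*y + 4*y^2 - 1*x + 3*y - 9 is:
H = [[2, -5], [-5, 8]]
Trace = 2 + 8 = 10
Determinant = 2*8 - (-5)^2 = -9
Discriminant = (10)^2 - 4*-9 = 136.0
Eigenvalues: lambda_1 = -0.831, lambda_2 = 10.831
The function is not concave.

0


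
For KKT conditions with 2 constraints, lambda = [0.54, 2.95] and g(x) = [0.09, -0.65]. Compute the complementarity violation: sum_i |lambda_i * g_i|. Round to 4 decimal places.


KKT complementary slackness check:
lambda_1 * g_1 = 0.54 * 0.09 = 0.0486
lambda_2 * g_2 = 2.95 * -0.65 = -1.9175
Total violation = 0.0486 + 1.9175 = 1.9661


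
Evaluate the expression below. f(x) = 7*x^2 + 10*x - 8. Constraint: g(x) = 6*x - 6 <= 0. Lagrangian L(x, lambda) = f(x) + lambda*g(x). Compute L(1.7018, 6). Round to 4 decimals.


Step 1: Evaluate f(x).
f(1.7018) = 7*1.7018^2 + 10*1.7018 - 8 = 29.2909
Step 2: Evaluate g(x).
g(1.7018) = 6*1.7018 - 6 = 4.2108
Step 3: Compute Lagrangian.
L = 29.2909 + 6*4.2108 = 54.5557


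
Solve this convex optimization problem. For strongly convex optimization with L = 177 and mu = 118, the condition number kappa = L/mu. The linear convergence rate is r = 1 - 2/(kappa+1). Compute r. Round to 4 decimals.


Step 1: Compute the condition number.
kappa = L/mu = 177/118 = 1.5
Step 2: Compute the convergence rate.
r = 1 - 2/(kappa + 1) = 1 - 2*mu/(L + mu) = (L - mu)/(L + mu) = 59/295 = 0.2


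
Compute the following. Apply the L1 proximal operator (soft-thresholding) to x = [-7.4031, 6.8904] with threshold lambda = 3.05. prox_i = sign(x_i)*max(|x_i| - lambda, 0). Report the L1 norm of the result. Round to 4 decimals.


Soft-thresholding with lambda = 3.05:
prox(-7.4031) = sign(-7.4031)*max(|-7.4031| - 3.05, 0) = -4.3531
prox(6.8904) = sign(6.8904)*max(|6.8904| - 3.05, 0) = 3.8404
prox(x) = [-4.3531, 3.8404]
||prox(x)||_1 = 4.3531 + 3.8404 = 8.1935


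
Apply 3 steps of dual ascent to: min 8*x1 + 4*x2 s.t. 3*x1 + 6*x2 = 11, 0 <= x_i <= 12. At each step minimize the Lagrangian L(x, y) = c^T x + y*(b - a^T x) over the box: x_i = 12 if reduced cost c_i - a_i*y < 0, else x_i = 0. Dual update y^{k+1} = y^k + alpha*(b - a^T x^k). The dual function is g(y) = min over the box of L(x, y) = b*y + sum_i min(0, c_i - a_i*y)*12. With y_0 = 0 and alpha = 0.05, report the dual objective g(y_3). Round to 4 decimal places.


Dual ascent for LP: min 8*x1 + 4*x2, 3*x1 + 6*x2 = 11, 0 <= x_i <= 12
Step 1: y^k = 0.0, reduced costs: (8.0, 4.0)
  x^k = (0.0, 0.0), subgradient = b - a^T x = 11.0
  y^{k+1} = 0.0 + 0.05*11.0 = 0.55
Step 2: y^k = 0.55, reduced costs: (6.35, 0.7)
  x^k = (0.0, 0.0), subgradient = b - a^T x = 11.0
  y^{k+1} = 0.55 + 0.05*11.0 = 1.1
Step 3: y^k = 1.1, reduced costs: (4.7, -2.6)
  x^k = (0.0, 12.0), subgradient = b - a^T x = -61.0
  y^{k+1} = 1.1 + 0.05*-61.0 = -1.95
Dual objective at y_3 = -1.95: reduced costs (13.85, 15.7), box minimizer x = (0.0, 0.0)
g(y_3) = b*y + (c1 - a1*y)*x1 + (c2 - a2*y)*x2 = 11*(-1.95) + 13.85*0.0 + 15.7*0.0 = -21.45 + 0.0 + 0.0 = -21.45


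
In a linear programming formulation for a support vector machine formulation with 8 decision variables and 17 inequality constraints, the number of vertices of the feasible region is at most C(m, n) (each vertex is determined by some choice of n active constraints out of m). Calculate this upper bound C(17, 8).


Each vertex corresponds to some choice of n active constraints out of m, so the number of vertices is at most C(m, n) = m! / (n!(m-n)!).
m = 17, n = 8
Numerator: 17 * 16 * 15 * 14 * 13 * 12 * 11 * 10
Denominator: 8! = 40320
C(17, 8) = 24310


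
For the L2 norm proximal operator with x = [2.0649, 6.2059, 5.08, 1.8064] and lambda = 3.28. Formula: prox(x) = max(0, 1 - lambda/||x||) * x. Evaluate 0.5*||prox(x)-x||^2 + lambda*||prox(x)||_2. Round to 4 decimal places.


Step 1: Compute ||x||.
||x|| = 8.4762
Step 2: Compute scaling factor.
scale = max(0, 1 - 3.28/8.4762) = 0.613
Step 3: prox(x) = [1.2659, 3.8044, 3.1142, 1.1074]
||prox(x)|| = 5.1962
Step 4: Proximal objective.
0.5*||prox-x||^2 = 5.3792
lambda*||prox|| = 17.0435
Total = 22.4228


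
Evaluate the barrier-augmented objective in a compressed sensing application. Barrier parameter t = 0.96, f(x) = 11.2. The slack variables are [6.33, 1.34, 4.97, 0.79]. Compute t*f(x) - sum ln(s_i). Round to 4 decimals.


Step 1: Compute log-barrier.
ln values: [1.8453, 0.2927, 1.6034, -0.2357]
phi = -(1.8453 + 0.2927 + 1.6034 - 0.2357) = -3.5057
Step 2: Compute augmented objective.
t*f(x) = 0.96*11.2 = 10.752
Total = 10.752 - 3.5057 = 7.2463


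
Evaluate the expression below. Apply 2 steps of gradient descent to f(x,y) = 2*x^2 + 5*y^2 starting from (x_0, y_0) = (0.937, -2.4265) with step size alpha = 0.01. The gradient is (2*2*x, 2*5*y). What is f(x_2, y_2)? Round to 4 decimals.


Gradient descent on f(x,y) = 2*x^2 + 5*y^2.
Starting point: (0.937, -2.4265), alpha = 0.01
Step 1: grad_x = 2*2*0.937 = 3.748, grad_y = 2*5*-2.4265 = -24.265
  x_1 = 0.937 - 0.01*3.748 = 0.8995
  y_1 = -2.4265 - 0.01*-24.265 = -2.1839
Step 2: grad_x = 2*2*0.8995 = 3.5981, grad_y = 2*5*-2.1839 = -21.8385
  x_2 = 0.8995 - 0.01*3.5981 = 0.8635
  y_2 = -2.1839 - 0.01*-21.8385 = -1.9655
f(0.8635, -1.9655) = 2*0.8635^2 + 5*(-1.9655)^2 = 20.8067


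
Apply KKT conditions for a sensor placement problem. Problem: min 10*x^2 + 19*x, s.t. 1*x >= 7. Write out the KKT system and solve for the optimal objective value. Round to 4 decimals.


Step 1: Try lambda = 0 (constraint inactive).
x_unc = -19/(2*10) = -0.95
Check: 1*-0.95 = -0.95 < 7 -- violated!
Step 2: Constraint must be active: 1*x = 7
x* = 7/1 = 7.0
lambda = (2*10*7.0 + 19)/1 = 159.0
Step 3: Compute optimal value.
f(x*) = 10*7.0^2 + 19*7.0 = 623.0


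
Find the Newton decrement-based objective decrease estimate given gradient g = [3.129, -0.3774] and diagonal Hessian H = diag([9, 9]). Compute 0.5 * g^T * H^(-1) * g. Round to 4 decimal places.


Step 1: H is diagonal, so H^(-1) * g = [0.3477, -0.0419].
Step 2: g^T H^(-1) g = sum_i g_i^2 / H_ii
  = (3.129)^2/9 + (-0.3774)^2/9
  = 1.0878 + 0.0158 = 1.1037
Step 3: Objective decrease = 0.5 * g^T H^(-1) g = 0.5518


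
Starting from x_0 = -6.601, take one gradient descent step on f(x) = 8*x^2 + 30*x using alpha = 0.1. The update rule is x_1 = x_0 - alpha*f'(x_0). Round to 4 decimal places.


We compute the gradient at x_0 and apply the update.
f'(x) = 16*x + 30
f'(-6.601) = 16*-6.601 + 30 = -75.616
x_1 = -6.601 - 0.1*-75.616 = 0.9606


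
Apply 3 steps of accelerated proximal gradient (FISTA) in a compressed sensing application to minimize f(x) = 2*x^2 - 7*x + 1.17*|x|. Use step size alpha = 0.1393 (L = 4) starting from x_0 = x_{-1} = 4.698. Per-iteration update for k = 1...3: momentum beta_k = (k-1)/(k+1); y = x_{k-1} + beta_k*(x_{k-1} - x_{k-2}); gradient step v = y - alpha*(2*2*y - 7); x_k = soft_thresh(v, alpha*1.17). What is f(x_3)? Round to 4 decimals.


FISTA on f(x) = 2*x^2 - 7*x + 1.17*|x|
L = 4, alpha = 0.1393
Iteration 1: beta = 0.0, y = 4.698 + 0.0*(4.698 - 4.698) = 4.698
  grad(y) = 11.792, v = y - alpha*grad = 3.0554
  prox(v) = soft_thresh(3.0554, 0.163) = 2.8924
Iteration 2: beta = 0.3333, y = 2.8924 + 0.3333*(2.8924 - 4.698) = 2.2905
  grad(y) = 2.1621, v = y - alpha*grad = 1.9893
  prox(v) = soft_thresh(1.9893, 0.163) = 1.8264
Iteration 3: beta = 0.5, y = 1.8264 + 0.5*(1.8264 - 2.8924) = 1.2933
  grad(y) = -1.8266, v = y - alpha*grad = 1.5478
  prox(v) = soft_thresh(1.5478, 0.163) = 1.3848
f(x_3) = 2*1.3848^2 - 7*1.3848 + 1.17*|1.3848| = -4.238


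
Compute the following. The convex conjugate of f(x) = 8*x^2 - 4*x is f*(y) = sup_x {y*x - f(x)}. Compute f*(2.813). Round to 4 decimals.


f*(y) = sup_x {y*x - a*x^2 - b*x} = sup_x {(y-b)*x - a*x^2}
FOC: (y - b) - 2a*x = 0 => x* = (y - b)/(2a)
x* = (2.813 + 4)/(2*8) = 0.4258
f*(2.813) = (y-b)^2/(4a) = (2.813 + 4)^2/(4*8)
= 46.417/32 = 1.4505


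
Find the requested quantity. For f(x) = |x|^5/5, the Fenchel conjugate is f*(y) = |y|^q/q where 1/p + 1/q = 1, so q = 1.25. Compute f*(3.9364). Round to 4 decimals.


The conjugate exponent q satisfies 1/p + 1/q = 1.
p = 5, so q = 5/(5 - 1) = 1.25
|y|^q = 3.9364^1.25 = 5.5446
f*(3.9364) = 5.5446 / 1.25 = 4.4357


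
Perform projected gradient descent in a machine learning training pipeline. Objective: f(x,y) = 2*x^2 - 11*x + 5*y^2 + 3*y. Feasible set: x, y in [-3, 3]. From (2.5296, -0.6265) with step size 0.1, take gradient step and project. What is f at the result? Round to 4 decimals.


Step 1: Compute gradient at (2.5296, -0.6265).
grad_x = 2*2*2.5296 - 11 = -0.8816
grad_y = 2*5*-0.6265 + 3 = -3.265
Step 2: Gradient step.
x_raw = 2.5296 - 0.1*-0.8816 = 2.6178
y_raw = -0.6265 - 0.1*-3.265 = -0.3
Step 3: Project onto [-3, 3].
x_proj = clip(2.6178) = 2.6178
y_proj = clip(-0.3) = -0.3
Step 4: Evaluate f.
f(2.6178, -0.3) = -15.54


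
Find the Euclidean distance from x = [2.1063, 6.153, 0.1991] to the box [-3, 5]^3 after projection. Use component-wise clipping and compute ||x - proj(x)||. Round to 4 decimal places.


Project each component onto [-3, 5].
clip(2.1063) = 2.1063, clip(6.153) = 5.0, clip(0.1991) = 0.1991
Projection = [2.1063, 5.0, 0.1991]
Squared diffs: [0.0, 1.3294, 0.0]
Distance = sqrt(1.3294) = 1.153
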